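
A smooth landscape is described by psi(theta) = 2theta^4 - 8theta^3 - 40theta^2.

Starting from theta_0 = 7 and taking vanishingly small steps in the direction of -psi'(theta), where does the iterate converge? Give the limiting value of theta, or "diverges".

5

psi'(theta) = 8theta(theta - 5)(theta + 2), so psi'(7) = 1008.
Gradient descent moves in the -psi' direction, i.e. theta is decreasing.
The nearest critical point in that direction is theta = 5, where psi'' = 280 > 0 (a local minimum). The iterate converges there.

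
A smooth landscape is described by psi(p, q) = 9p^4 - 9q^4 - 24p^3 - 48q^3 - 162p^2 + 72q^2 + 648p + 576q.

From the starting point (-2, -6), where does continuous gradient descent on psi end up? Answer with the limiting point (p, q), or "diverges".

psi is separable, so gradient descent decouples: p follows -∂psi/∂p, q follows -∂psi/∂q.
∂psi/∂p = 36(p - 3)(p - 2)(p + 3); at p=-2 this is 720, so p decreases.
∂psi/∂q = -36(q - 2)(q + 2)(q + 4); at q=-6 this is 2304, so q decreases.
The q-coordinate has no critical point in that direction and runs off to infinity.

diverges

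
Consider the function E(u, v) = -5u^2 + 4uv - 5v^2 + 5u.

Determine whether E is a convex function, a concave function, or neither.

E is quadratic, so its Hessian is the constant matrix H = [[-10, 4], [4, -10]].
det(H) = 84, tr(H) = -20.
det(H) > 0 and tr(H) < 0, so H is negative definite everywhere: concave.

concave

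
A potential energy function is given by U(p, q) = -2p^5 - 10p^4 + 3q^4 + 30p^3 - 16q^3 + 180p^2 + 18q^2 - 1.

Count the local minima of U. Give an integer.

4

U separates as a function of p plus a function of q, so ∇U=0 decouples.
∂U/∂p = -10p(p - 3)(p + 3)(p + 4) = 0 at p ∈ {-4, -3, 0, 3}; ∂U/∂q = 12q(q - 3)(q - 1) = 0 at q ∈ {0, 1, 3}.
The Hessian is diagonal: diag(U_pp, U_qq). Second derivatives: U_pp(-4)=280, U_pp(-3)=-180, U_pp(0)=360, U_pp(3)=-1260; U_qq(0)=36, U_qq(1)=-24, U_qq(3)=72.
Local minima occur where both diagonal entries positive: (-4, 0), (-4, 3), (0, 0), (0, 3). Count: 4.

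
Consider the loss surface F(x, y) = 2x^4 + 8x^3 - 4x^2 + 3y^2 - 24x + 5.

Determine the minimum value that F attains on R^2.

F(x,y) separates as P(x) + Q(y) + 5, so its minimum is min P + min Q + 5.
P'(x) = 8(x - 1)(x + 1)(x + 3) vanishes at x ∈ {-3, -1, 1}; Q'(y) = 6y vanishes at y ∈ {0}.
Local minima of P (where P''>0): P(-3)=-18, P(1)=-18. Local minima of Q: Q(0)=0.
So the global minimum of F is P(-3) + Q(0) + 5 = -18 + 0 + 5 = -13, attained at (-3, 0).

-13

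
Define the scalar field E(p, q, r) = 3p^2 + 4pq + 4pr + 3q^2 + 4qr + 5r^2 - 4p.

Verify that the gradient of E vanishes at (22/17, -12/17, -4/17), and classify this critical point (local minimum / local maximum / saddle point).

∇E = (6p + 4q + 4r - 4, 4p + 6q + 4r, 4p + 4q + 10r); substituting (22/17, -12/17, -4/17) gives ∇E = (0, 0, 0), so (22/17, -12/17, -4/17) is indeed a critical point.
The Hessian is constant: H = [[6, 4, 4], [4, 6, 4], [4, 4, 10]].
Leading principal minors: Δ₁ = 6, Δ₂ = 20, Δ₃ = 136.
All leading minors are positive, so H is positive definite: a local minimum.

local minimum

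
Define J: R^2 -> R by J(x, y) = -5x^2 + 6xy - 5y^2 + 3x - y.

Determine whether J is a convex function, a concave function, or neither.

J is quadratic, so its Hessian is the constant matrix H = [[-10, 6], [6, -10]].
det(H) = 64, tr(H) = -20.
det(H) > 0 and tr(H) < 0, so H is negative definite everywhere: concave.

concave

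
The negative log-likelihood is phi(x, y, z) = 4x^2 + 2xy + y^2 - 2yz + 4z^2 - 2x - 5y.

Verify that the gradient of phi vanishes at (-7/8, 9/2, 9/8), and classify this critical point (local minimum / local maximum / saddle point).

local minimum

∇phi = (8x + 2y - 2, 2x + 2y - 2z - 5, -2y + 8z); substituting (-7/8, 9/2, 9/8) gives ∇phi = (0, 0, 0), so (-7/8, 9/2, 9/8) is indeed a critical point.
The Hessian is constant: H = [[8, 2, 0], [2, 2, -2], [0, -2, 8]].
Leading principal minors: Δ₁ = 8, Δ₂ = 12, Δ₃ = 64.
All leading minors are positive, so H is positive definite: a local minimum.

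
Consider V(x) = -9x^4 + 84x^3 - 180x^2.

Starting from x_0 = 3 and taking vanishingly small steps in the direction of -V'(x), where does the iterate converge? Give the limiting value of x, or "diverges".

2

V'(x) = -36x(x - 5)(x - 2), so V'(3) = 216.
Gradient descent moves in the -V' direction, i.e. x is decreasing.
The nearest critical point in that direction is x = 2, where V'' = 216 > 0 (a local minimum). The iterate converges there.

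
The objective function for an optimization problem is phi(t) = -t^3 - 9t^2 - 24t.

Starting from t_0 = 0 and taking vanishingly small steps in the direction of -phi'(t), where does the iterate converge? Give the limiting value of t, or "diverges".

diverges

phi'(t) = -3(t + 2)(t + 4), so phi'(0) = -24.
Gradient descent moves in the -phi' direction, i.e. t is increasing.
There is no critical point above t=0, and phi' keeps the same sign, so the iterate runs off to +∞.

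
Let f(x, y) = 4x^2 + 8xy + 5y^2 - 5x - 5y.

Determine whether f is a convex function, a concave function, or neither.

convex

f is quadratic, so its Hessian is the constant matrix H = [[8, 8], [8, 10]].
det(H) = 16, tr(H) = 18.
det(H) > 0 and tr(H) > 0, so H is positive definite everywhere: convex.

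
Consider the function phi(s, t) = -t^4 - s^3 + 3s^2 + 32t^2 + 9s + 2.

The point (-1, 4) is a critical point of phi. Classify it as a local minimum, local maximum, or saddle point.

The mixed partial ∂²phi/∂s∂t is 0, so the Hessian at any point is diag(phi_ss, phi_tt) = diag(6(-s + 1), 4(-3t^2 + 16)).
At (-1, 4): H = diag(12, -128).
The eigenvalues have opposite signs, so H is indefinite: a saddle point.

saddle point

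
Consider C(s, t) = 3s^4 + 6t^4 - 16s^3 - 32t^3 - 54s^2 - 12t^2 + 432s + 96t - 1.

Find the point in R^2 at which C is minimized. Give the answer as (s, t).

(-3, 4)

C(s,t) separates as P(s) + Q(t) − 1, so its minimum is min P + min Q − 1.
P'(s) = 12(s - 4)(s - 3)(s + 3) vanishes at s ∈ {-3, 3, 4}; Q'(t) = 24(t - 4)(t - 1)(t + 1) vanishes at t ∈ {-1, 1, 4}.
Local minima of P (where P''>0): P(-3)=-1107, P(4)=608. Local minima of Q: Q(-1)=-70, Q(4)=-320.
So the global minimum of C is P(-3) + Q(4) − 1 = -1107 − 320 − 1 = -1428, attained at (-3, 4).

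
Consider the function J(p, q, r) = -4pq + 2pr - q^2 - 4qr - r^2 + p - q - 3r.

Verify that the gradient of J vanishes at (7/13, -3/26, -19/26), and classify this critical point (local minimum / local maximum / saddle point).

∇J = (-4q + 2r + 1, -4p - 2q - 4r - 1, 2p - 4q - 2r - 3); substituting (7/13, -3/26, -19/26) gives ∇J = (0, 0, 0), so (7/13, -3/26, -19/26) is indeed a critical point.
The Hessian is constant: H = [[0, -4, 2], [-4, -2, -4], [2, -4, -2]].
Leading principal minors: Δ₁ = 0, Δ₂ = -16, Δ₃ = 104.
The minors fit neither the all-positive nor the alternating-sign pattern, so H is indefinite: a saddle point.

saddle point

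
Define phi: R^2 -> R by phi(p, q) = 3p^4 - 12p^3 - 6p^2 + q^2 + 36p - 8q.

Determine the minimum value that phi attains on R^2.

phi(p,q) separates as A(p) + B(q), so its minimum is min A + min B.
A'(p) = 12(p - 3)(p - 1)(p + 1) vanishes at p ∈ {-1, 1, 3}; B'(q) = 2q - 8 vanishes at q ∈ {4}.
Local minima of A (where A''>0): A(-1)=-27, A(3)=-27. Local minima of B: B(4)=-16.
So the global minimum of phi is A(-1) + B(4) = -27 − 16 = -43, attained at (-1, 4).

-43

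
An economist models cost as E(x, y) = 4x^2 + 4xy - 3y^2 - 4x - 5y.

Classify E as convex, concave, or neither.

neither

E is quadratic, so its Hessian is the constant matrix H = [[8, 4], [4, -6]].
det(H) = -64, tr(H) = 2.
det(H) < 0, so H is indefinite: neither convex nor concave.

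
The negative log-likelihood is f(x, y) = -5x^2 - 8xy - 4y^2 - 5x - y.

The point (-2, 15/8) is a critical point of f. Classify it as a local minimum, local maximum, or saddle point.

The Hessian of f is constant: H = [[-10, -8], [-8, -8]].
det(H) = (-10)·(-8) − (-8)² = 16.
det(H) > 0 and tr(H) = -18 < 0, so H is negative definite and the point is a local maximum.

local maximum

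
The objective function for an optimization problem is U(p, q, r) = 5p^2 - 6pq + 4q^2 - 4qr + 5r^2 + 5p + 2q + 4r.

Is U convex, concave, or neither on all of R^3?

convex

U is quadratic, so its Hessian is the constant matrix H = [[10, -6, 0], [-6, 8, -4], [0, -4, 10]].
Leading principal minors: 10, 44, 280.
All positive ⇒ H ≻ 0 ⇒ convex.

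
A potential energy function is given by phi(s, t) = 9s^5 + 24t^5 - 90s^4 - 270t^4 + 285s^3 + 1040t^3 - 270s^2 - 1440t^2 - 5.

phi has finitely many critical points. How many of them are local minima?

phi separates as a function of s plus a function of t, so ∇phi=0 decouples.
∂phi/∂s = 45s(s - 4)(s - 3)(s - 1) = 0 at s ∈ {0, 1, 3, 4}; ∂phi/∂t = 120t(t - 4)(t - 3)(t - 2) = 0 at t ∈ {0, 2, 3, 4}.
The Hessian is diagonal: diag(phi_ss, phi_tt). Second derivatives: phi_ss(0)=-540, phi_ss(1)=270, phi_ss(3)=-270, phi_ss(4)=540; phi_tt(0)=-2880, phi_tt(2)=480, phi_tt(3)=-360, phi_tt(4)=960.
Local minima occur where both diagonal entries positive: (1, 2), (1, 4), (4, 2), (4, 4). Count: 4.

4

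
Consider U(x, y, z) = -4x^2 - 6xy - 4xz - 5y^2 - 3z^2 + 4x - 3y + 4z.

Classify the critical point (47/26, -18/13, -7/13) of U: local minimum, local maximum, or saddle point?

The Hessian is constant: H = [[-8, -6, -4], [-6, -10, 0], [-4, 0, -6]].
Leading principal minors: Δ₁ = -8, Δ₂ = 44, Δ₃ = -104.
The minors alternate sign starting negative (−, +, −), so H is negative definite: a local maximum.

local maximum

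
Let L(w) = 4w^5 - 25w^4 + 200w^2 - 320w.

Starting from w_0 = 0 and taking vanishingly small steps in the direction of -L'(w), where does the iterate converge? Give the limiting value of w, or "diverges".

L'(w) = 20(w - 4)(w - 2)(w - 1)(w + 2), so L'(0) = -320.
Gradient descent moves in the -L' direction, i.e. w is increasing.
The nearest critical point in that direction is w = 1, where L'' = 180 > 0 (a local minimum). The iterate converges there.

1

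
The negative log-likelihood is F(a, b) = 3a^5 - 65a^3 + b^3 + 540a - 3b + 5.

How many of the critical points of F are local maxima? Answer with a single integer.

2

F separates as a function of a plus a function of b, so ∇F=0 decouples.
∂F/∂a = 15(a - 3)(a - 2)(a + 2)(a + 3) = 0 at a ∈ {-3, -2, 2, 3}; ∂F/∂b = 3(b - 1)(b + 1) = 0 at b ∈ {-1, 1}.
The Hessian is diagonal: diag(F_aa, F_bb). Second derivatives: F_aa(-3)=-450, F_aa(-2)=300, F_aa(2)=-300, F_aa(3)=450; F_bb(-1)=-6, F_bb(1)=6.
Local maxima occur where both diagonal entries negative: (-3, -1), (2, -1). Count: 2.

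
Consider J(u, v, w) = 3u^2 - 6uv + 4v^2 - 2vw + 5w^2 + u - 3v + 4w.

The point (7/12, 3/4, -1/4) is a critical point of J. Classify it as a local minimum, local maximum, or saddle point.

The Hessian is constant: H = [[6, -6, 0], [-6, 8, -2], [0, -2, 10]].
Leading principal minors: Δ₁ = 6, Δ₂ = 12, Δ₃ = 96.
All leading minors are positive, so H is positive definite: a local minimum.

local minimum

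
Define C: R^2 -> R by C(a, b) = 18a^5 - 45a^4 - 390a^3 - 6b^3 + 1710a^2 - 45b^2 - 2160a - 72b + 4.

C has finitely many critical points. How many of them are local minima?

C separates as a function of a plus a function of b, so ∇C=0 decouples.
∂C/∂a = 90(a - 3)(a - 2)(a - 1)(a + 4) = 0 at a ∈ {-4, 1, 2, 3}; ∂C/∂b = -18(b + 1)(b + 4) = 0 at b ∈ {-4, -1}.
The Hessian is diagonal: diag(C_aa, C_bb). Second derivatives: C_aa(-4)=-18900, C_aa(1)=900, C_aa(2)=-540, C_aa(3)=1260; C_bb(-4)=54, C_bb(-1)=-54.
Local minima occur where both diagonal entries positive: (1, -4), (3, -4). Count: 2.

2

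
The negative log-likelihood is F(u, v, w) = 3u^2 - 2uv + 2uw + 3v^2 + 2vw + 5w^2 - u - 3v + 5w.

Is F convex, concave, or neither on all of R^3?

F is quadratic, so its Hessian is the constant matrix H = [[6, -2, 2], [-2, 6, 2], [2, 2, 10]].
Leading principal minors: 6, 32, 256.
All positive ⇒ H ≻ 0 ⇒ convex.

convex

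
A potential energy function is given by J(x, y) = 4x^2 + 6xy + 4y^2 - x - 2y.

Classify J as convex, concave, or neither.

J is quadratic, so its Hessian is the constant matrix H = [[8, 6], [6, 8]].
det(H) = 28, tr(H) = 16.
det(H) > 0 and tr(H) > 0, so H is positive definite everywhere: convex.

convex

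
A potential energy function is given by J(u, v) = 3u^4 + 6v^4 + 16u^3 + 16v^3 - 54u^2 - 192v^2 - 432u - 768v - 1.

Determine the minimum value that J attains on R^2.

-4692

J(u,v) separates as P(u) + Q(v) − 1, so its minimum is min P + min Q − 1.
P'(u) = 12(u - 3)(u + 3)(u + 4) vanishes at u ∈ {-4, -3, 3}; Q'(v) = 24(v - 4)(v + 2)(v + 4) vanishes at v ∈ {-4, -2, 4}.
Local minima of P (where P''>0): P(-4)=608, P(3)=-1107. Local minima of Q: Q(-4)=512, Q(4)=-3584.
So the global minimum of J is P(3) + Q(4) − 1 = -1107 − 3584 − 1 = -4692, attained at (3, 4).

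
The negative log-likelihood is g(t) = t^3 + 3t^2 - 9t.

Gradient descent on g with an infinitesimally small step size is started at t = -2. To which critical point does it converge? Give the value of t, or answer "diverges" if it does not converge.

1

g'(t) = 3(t - 1)(t + 3), so g'(-2) = -9.
Gradient descent moves in the -g' direction, i.e. t is increasing.
The nearest critical point in that direction is t = 1, where g'' = 12 > 0 (a local minimum). The iterate converges there.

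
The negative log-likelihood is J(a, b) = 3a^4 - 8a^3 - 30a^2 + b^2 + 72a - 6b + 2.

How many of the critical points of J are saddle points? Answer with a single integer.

J separates as a function of a plus a function of b, so ∇J=0 decouples.
∂J/∂a = 12(a - 3)(a - 1)(a + 2) = 0 at a ∈ {-2, 1, 3}; ∂J/∂b = 2(b - 3) = 0 at b ∈ {3}.
The Hessian is diagonal: diag(J_aa, J_bb). Second derivatives: J_aa(-2)=180, J_aa(1)=-72, J_aa(3)=120; J_bb(3)=2.
Saddle points occur where the two diagonal entries have opposite signs: (1, 3). Count: 1.

1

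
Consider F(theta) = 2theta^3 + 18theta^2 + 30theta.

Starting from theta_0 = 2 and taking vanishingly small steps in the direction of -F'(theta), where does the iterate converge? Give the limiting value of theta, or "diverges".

-1

F'(theta) = 6(theta + 1)(theta + 5), so F'(2) = 126.
Gradient descent moves in the -F' direction, i.e. theta is decreasing.
The nearest critical point in that direction is theta = -1, where F'' = 24 > 0 (a local minimum). The iterate converges there.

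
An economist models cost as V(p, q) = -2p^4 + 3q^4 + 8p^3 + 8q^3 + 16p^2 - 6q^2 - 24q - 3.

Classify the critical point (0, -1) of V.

The mixed partial ∂²V/∂p∂q is 0, so the Hessian at any point is diag(V_pp, V_qq) = diag(8(-3p^2 + 6p + 4), 12(3q^2 + 4q - 1)).
At (0, -1): H = diag(32, -24).
The eigenvalues have opposite signs, so H is indefinite: a saddle point.

saddle point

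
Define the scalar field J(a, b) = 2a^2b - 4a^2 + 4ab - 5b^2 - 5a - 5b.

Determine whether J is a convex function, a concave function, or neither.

The term 2a^2b is cubic, so the Hessian is not constant.
∂²J/∂a² = 4b - 8, which takes both signs as b varies (negative for sufficiently negative b). A diagonal entry of the Hessian changing sign means the Hessian is neither positive- nor negative-semidefinite on all of R^2.

neither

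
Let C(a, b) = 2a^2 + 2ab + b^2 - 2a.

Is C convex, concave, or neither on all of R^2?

C is quadratic, so its Hessian is the constant matrix H = [[4, 2], [2, 2]].
det(H) = 4, tr(H) = 6.
det(H) > 0 and tr(H) > 0, so H is positive definite everywhere: convex.

convex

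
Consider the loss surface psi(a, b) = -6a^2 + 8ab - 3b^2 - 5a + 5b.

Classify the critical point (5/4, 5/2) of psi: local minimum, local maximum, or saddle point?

The Hessian of psi is constant: H = [[-12, 8], [8, -6]].
det(H) = (-12)·(-6) − 8² = 8.
det(H) > 0 and tr(H) = -18 < 0, so H is negative definite and the point is a local maximum.

local maximum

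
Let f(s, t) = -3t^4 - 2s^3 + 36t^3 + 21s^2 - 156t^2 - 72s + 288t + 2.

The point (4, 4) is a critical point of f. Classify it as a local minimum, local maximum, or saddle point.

The mixed partial ∂²f/∂s∂t is 0, so the Hessian at any point is diag(f_ss, f_tt) = diag(6(-2s + 7), 12(-3t^2 + 18t - 26)).
At (4, 4): H = diag(-6, -24).
Both eigenvalues are negative, so H is negative definite: a local maximum.

local maximum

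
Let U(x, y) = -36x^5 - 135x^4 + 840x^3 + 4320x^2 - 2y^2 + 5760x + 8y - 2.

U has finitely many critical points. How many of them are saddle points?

U separates as a function of x plus a function of y, so ∇U=0 decouples.
∂U/∂x = -180(x - 4)(x + 1)(x + 2)(x + 4) = 0 at x ∈ {-4, -2, -1, 4}; ∂U/∂y = -4(y - 2) = 0 at y ∈ {2}.
The Hessian is diagonal: diag(U_xx, U_yy). Second derivatives: U_xx(-4)=8640, U_xx(-2)=-2160, U_xx(-1)=2700, U_xx(4)=-43200; U_yy(2)=-4.
Saddle points occur where the two diagonal entries have opposite signs: (-4, 2), (-1, 2). Count: 2.

2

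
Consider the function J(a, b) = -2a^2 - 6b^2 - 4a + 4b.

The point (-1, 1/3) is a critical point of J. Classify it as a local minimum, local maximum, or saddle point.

The Hessian of J is constant: H = [[-4, 0], [0, -12]].
det(H) = (-4)·(-12) − 0² = 48.
det(H) > 0 and tr(H) = -16 < 0, so H is negative definite and the point is a local maximum.

local maximum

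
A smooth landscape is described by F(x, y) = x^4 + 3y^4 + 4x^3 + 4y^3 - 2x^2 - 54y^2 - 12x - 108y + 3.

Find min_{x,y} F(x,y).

F(x,y) separates as P(x) + Q(y) + 3, so its minimum is min P + min Q + 3.
P'(x) = 4(x - 1)(x + 1)(x + 3) vanishes at x ∈ {-3, -1, 1}; Q'(y) = 12(y - 3)(y + 1)(y + 3) vanishes at y ∈ {-3, -1, 3}.
Local minima of P (where P''>0): P(-3)=-9, P(1)=-9. Local minima of Q: Q(-3)=-27, Q(3)=-459.
So the global minimum of F is P(-3) + Q(3) + 3 = -9 − 459 + 3 = -465, attained at (-3, 3).

-465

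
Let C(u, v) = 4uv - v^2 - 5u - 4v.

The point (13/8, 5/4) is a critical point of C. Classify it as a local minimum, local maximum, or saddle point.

saddle point

The Hessian of C is constant: H = [[0, 4], [4, -2]].
det(H) = 0·(-2) − 4² = -16.
Since det(H) < 0, H is indefinite and the critical point is a saddle point.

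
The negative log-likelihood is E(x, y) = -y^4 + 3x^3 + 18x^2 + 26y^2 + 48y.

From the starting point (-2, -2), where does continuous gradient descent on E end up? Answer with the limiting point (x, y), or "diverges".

(0, -1)

E is separable, so gradient descent decouples: x follows -∂E/∂x, y follows -∂E/∂y.
∂E/∂x = 9x(x + 4); at x=-2 this is -36, so x increases.
∂E/∂y = -4(y - 4)(y + 1)(y + 3); at y=-2 this is -24, so y increases.
x converges to its nearest critical value 0 (a local min of the x-part); y converges to -1. The iterate converges to (0, -1).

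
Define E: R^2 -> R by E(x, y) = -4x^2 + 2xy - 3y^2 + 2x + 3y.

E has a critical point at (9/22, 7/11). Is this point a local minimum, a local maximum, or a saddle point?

The Hessian of E is constant: H = [[-8, 2], [2, -6]].
det(H) = (-8)·(-6) − 2² = 44.
det(H) > 0 and tr(H) = -14 < 0, so H is negative definite and the point is a local maximum.

local maximum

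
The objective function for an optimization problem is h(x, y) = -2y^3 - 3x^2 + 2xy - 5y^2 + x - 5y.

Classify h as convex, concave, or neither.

neither

The term -2y^3 is cubic, so the Hessian is not constant.
∂²h/∂y² = -12y - 10, which takes both signs as y varies (negative for sufficiently large y). A diagonal entry of the Hessian changing sign means the Hessian is neither positive- nor negative-semidefinite on all of R^2.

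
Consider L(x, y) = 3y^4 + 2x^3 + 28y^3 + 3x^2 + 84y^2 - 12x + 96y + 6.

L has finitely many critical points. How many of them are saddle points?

L separates as a function of x plus a function of y, so ∇L=0 decouples.
∂L/∂x = 6(x - 1)(x + 2) = 0 at x ∈ {-2, 1}; ∂L/∂y = 12(y + 1)(y + 2)(y + 4) = 0 at y ∈ {-4, -2, -1}.
The Hessian is diagonal: diag(L_xx, L_yy). Second derivatives: L_xx(-2)=-18, L_xx(1)=18; L_yy(-4)=72, L_yy(-2)=-24, L_yy(-1)=36.
Saddle points occur where the two diagonal entries have opposite signs: (-2, -4), (-2, -1), (1, -2). Count: 3.

3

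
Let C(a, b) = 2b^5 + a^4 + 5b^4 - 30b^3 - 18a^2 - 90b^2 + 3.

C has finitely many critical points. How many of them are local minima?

C separates as a function of a plus a function of b, so ∇C=0 decouples.
∂C/∂a = 4a(a - 3)(a + 3) = 0 at a ∈ {-3, 0, 3}; ∂C/∂b = 10b(b - 3)(b + 2)(b + 3) = 0 at b ∈ {-3, -2, 0, 3}.
The Hessian is diagonal: diag(C_aa, C_bb). Second derivatives: C_aa(-3)=72, C_aa(0)=-36, C_aa(3)=72; C_bb(-3)=-180, C_bb(-2)=100, C_bb(0)=-180, C_bb(3)=900.
Local minima occur where both diagonal entries positive: (-3, -2), (-3, 3), (3, -2), (3, 3). Count: 4.

4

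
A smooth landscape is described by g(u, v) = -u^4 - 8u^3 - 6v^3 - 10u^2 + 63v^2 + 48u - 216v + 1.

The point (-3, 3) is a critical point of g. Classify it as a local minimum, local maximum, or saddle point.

The mixed partial ∂²g/∂u∂v is 0, so the Hessian at any point is diag(g_uu, g_vv) = diag(-4(3u^2 + 12u + 5), 18(-2v + 7)).
At (-3, 3): H = diag(16, 18).
Both eigenvalues are positive, so H is positive definite: a local minimum.

local minimum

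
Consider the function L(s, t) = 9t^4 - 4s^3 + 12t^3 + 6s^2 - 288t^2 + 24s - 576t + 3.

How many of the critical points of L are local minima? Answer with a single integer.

L separates as a function of s plus a function of t, so ∇L=0 decouples.
∂L/∂s = -12(s - 2)(s + 1) = 0 at s ∈ {-1, 2}; ∂L/∂t = 36(t - 4)(t + 1)(t + 4) = 0 at t ∈ {-4, -1, 4}.
The Hessian is diagonal: diag(L_ss, L_tt). Second derivatives: L_ss(-1)=36, L_ss(2)=-36; L_tt(-4)=864, L_tt(-1)=-540, L_tt(4)=1440.
Local minima occur where both diagonal entries positive: (-1, -4), (-1, 4). Count: 2.

2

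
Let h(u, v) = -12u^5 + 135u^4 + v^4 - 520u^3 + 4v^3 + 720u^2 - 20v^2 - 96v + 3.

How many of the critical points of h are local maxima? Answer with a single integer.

2

h separates as a function of u plus a function of v, so ∇h=0 decouples.
∂h/∂u = -60u(u - 4)(u - 3)(u - 2) = 0 at u ∈ {0, 2, 3, 4}; ∂h/∂v = 4(v - 3)(v + 2)(v + 4) = 0 at v ∈ {-4, -2, 3}.
The Hessian is diagonal: diag(h_uu, h_vv). Second derivatives: h_uu(0)=1440, h_uu(2)=-240, h_uu(3)=180, h_uu(4)=-480; h_vv(-4)=56, h_vv(-2)=-40, h_vv(3)=140.
Local maxima occur where both diagonal entries negative: (2, -2), (4, -2). Count: 2.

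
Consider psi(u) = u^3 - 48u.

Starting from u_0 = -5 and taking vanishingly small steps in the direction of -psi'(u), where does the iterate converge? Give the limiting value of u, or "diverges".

diverges

psi'(u) = 3(u - 4)(u + 4), so psi'(-5) = 27.
Gradient descent moves in the -psi' direction, i.e. u is decreasing.
There is no critical point below u=-5, and psi' keeps the same sign, so the iterate runs off to −∞.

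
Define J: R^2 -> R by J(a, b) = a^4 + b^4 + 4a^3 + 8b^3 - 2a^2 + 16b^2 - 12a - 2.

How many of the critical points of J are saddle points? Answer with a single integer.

4

J separates as a function of a plus a function of b, so ∇J=0 decouples.
∂J/∂a = 4(a - 1)(a + 1)(a + 3) = 0 at a ∈ {-3, -1, 1}; ∂J/∂b = 4b(b + 2)(b + 4) = 0 at b ∈ {-4, -2, 0}.
The Hessian is diagonal: diag(J_aa, J_bb). Second derivatives: J_aa(-3)=32, J_aa(-1)=-16, J_aa(1)=32; J_bb(-4)=32, J_bb(-2)=-16, J_bb(0)=32.
Saddle points occur where the two diagonal entries have opposite signs: (-3, -2), (-1, -4), (-1, 0), (1, -2). Count: 4.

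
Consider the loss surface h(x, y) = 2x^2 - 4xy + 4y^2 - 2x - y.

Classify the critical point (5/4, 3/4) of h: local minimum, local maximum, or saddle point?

local minimum

The Hessian of h is constant: H = [[4, -4], [-4, 8]].
det(H) = 4·8 − (-4)² = 16.
det(H) > 0 and tr(H) = 12 > 0, so H is positive definite and the point is a local minimum.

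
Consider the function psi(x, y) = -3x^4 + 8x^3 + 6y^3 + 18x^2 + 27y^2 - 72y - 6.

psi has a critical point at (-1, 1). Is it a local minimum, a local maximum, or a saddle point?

The mixed partial ∂²psi/∂x∂y is 0, so the Hessian at any point is diag(psi_xx, psi_yy) = diag(12(-3x^2 + 4x + 3), 18(2y + 3)).
At (-1, 1): H = diag(-48, 90).
The eigenvalues have opposite signs, so H is indefinite: a saddle point.

saddle point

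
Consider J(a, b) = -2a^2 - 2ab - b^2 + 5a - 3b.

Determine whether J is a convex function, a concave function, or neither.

J is quadratic, so its Hessian is the constant matrix H = [[-4, -2], [-2, -2]].
det(H) = 4, tr(H) = -6.
det(H) > 0 and tr(H) < 0, so H is negative definite everywhere: concave.

concave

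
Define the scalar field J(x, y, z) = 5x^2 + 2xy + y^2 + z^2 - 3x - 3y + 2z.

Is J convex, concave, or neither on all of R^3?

convex

J is quadratic, so its Hessian is the constant matrix H = [[10, 2, 0], [2, 2, 0], [0, 0, 2]].
Leading principal minors: 10, 16, 32.
All positive ⇒ H ≻ 0 ⇒ convex.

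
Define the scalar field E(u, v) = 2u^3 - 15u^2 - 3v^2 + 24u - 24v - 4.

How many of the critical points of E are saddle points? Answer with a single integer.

E separates as a function of u plus a function of v, so ∇E=0 decouples.
∂E/∂u = 6(u - 4)(u - 1) = 0 at u ∈ {1, 4}; ∂E/∂v = -6(v + 4) = 0 at v ∈ {-4}.
The Hessian is diagonal: diag(E_uu, E_vv). Second derivatives: E_uu(1)=-18, E_uu(4)=18; E_vv(-4)=-6.
Saddle points occur where the two diagonal entries have opposite signs: (4, -4). Count: 1.

1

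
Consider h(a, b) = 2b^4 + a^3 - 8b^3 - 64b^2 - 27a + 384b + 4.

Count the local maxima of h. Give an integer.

1

h separates as a function of a plus a function of b, so ∇h=0 decouples.
∂h/∂a = 3(a - 3)(a + 3) = 0 at a ∈ {-3, 3}; ∂h/∂b = 8(b - 4)(b - 3)(b + 4) = 0 at b ∈ {-4, 3, 4}.
The Hessian is diagonal: diag(h_aa, h_bb). Second derivatives: h_aa(-3)=-18, h_aa(3)=18; h_bb(-4)=448, h_bb(3)=-56, h_bb(4)=64.
Local maxima occur where both diagonal entries negative: (-3, 3). Count: 1.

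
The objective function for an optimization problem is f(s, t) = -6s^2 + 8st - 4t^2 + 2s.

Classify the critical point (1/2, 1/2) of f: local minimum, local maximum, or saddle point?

The Hessian of f is constant: H = [[-12, 8], [8, -8]].
det(H) = (-12)·(-8) − 8² = 32.
det(H) > 0 and tr(H) = -20 < 0, so H is negative definite and the point is a local maximum.

local maximum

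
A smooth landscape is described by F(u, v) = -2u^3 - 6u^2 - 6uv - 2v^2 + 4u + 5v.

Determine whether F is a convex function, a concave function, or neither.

neither

The term -2u^3 is cubic, so the Hessian is not constant.
∂²F/∂u² = -12u - 12, which takes both signs as u varies (negative for sufficiently large u). A diagonal entry of the Hessian changing sign means the Hessian is neither positive- nor negative-semidefinite on all of R^2.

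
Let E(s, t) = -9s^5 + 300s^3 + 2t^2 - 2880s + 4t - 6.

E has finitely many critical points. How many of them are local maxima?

E separates as a function of s plus a function of t, so ∇E=0 decouples.
∂E/∂s = -45(s - 4)(s - 2)(s + 2)(s + 4) = 0 at s ∈ {-4, -2, 2, 4}; ∂E/∂t = 4(t + 1) = 0 at t ∈ {-1}.
The Hessian is diagonal: diag(E_ss, E_tt). Second derivatives: E_ss(-4)=4320, E_ss(-2)=-2160, E_ss(2)=2160, E_ss(4)=-4320; E_tt(-1)=4.
Local maxima occur where both diagonal entries negative: none. Count: 0.

0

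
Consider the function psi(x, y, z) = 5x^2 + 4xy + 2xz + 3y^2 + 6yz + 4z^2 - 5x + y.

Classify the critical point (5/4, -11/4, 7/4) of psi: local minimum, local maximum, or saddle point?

local minimum

The Hessian is constant: H = [[10, 4, 2], [4, 6, 6], [2, 6, 8]].
Leading principal minors: Δ₁ = 10, Δ₂ = 44, Δ₃ = 64.
All leading minors are positive, so H is positive definite: a local minimum.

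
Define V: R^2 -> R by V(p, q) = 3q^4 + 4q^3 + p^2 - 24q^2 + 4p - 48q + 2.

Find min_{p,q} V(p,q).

-114

V(p,q) separates as A(p) + B(q) + 2, so its minimum is min A + min B + 2.
A'(p) = 2p + 4 vanishes at p ∈ {-2}; B'(q) = 12(q - 2)(q + 1)(q + 2) vanishes at q ∈ {-2, -1, 2}.
Local minima of A (where A''>0): A(-2)=-4. Local minima of B: B(-2)=16, B(2)=-112.
So the global minimum of V is A(-2) + B(2) + 2 = -4 − 112 + 2 = -114, attained at (-2, 2).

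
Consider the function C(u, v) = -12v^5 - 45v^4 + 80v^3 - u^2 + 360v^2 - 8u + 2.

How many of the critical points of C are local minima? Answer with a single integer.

C separates as a function of u plus a function of v, so ∇C=0 decouples.
∂C/∂u = -2(u + 4) = 0 at u ∈ {-4}; ∂C/∂v = -60v(v - 2)(v + 2)(v + 3) = 0 at v ∈ {-3, -2, 0, 2}.
The Hessian is diagonal: diag(C_uu, C_vv). Second derivatives: C_uu(-4)=-2; C_vv(-3)=900, C_vv(-2)=-480, C_vv(0)=720, C_vv(2)=-2400.
Local minima occur where both diagonal entries positive: none. Count: 0.

0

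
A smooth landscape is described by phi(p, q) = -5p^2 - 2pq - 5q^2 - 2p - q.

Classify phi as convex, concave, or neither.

phi is quadratic, so its Hessian is the constant matrix H = [[-10, -2], [-2, -10]].
det(H) = 96, tr(H) = -20.
det(H) > 0 and tr(H) < 0, so H is negative definite everywhere: concave.

concave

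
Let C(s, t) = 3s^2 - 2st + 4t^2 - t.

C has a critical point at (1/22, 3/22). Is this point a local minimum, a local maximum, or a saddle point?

The Hessian of C is constant: H = [[6, -2], [-2, 8]].
det(H) = 6·8 − (-2)² = 44.
det(H) > 0 and tr(H) = 14 > 0, so H is positive definite and the point is a local minimum.

local minimum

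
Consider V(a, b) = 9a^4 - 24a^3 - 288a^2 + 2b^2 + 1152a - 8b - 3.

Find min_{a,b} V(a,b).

-5387

V(a,b) separates as P(a) + Q(b) − 3, so its minimum is min P + min Q − 3.
P'(a) = 36(a - 4)(a - 2)(a + 4) vanishes at a ∈ {-4, 2, 4}; Q'(b) = 4b - 8 vanishes at b ∈ {2}.
Local minima of P (where P''>0): P(-4)=-5376, P(4)=768. Local minima of Q: Q(2)=-8.
So the global minimum of V is P(-4) + Q(2) − 3 = -5376 − 8 − 3 = -5387, attained at (-4, 2).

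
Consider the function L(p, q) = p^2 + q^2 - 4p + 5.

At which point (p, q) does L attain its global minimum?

L(p,q) separates as A(p) + B(q) + 5, so its minimum is min A + min B + 5.
A'(p) = 2p - 4 vanishes at p ∈ {2}; B'(q) = 2q vanishes at q ∈ {0}.
Local minima of A (where A''>0): A(2)=-4. Local minima of B: B(0)=0.
So the global minimum of L is A(2) + B(0) + 5 = -4 + 0 + 5 = 1, attained at (2, 0).

(2, 0)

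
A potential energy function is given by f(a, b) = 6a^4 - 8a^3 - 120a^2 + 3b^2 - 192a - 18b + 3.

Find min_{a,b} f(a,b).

-1688

f(a,b) separates as P(a) + Q(b) + 3, so its minimum is min P + min Q + 3.
P'(a) = 24(a - 4)(a + 1)(a + 2) vanishes at a ∈ {-2, -1, 4}; Q'(b) = 6b - 18 vanishes at b ∈ {3}.
Local minima of P (where P''>0): P(-2)=64, P(4)=-1664. Local minima of Q: Q(3)=-27.
So the global minimum of f is P(4) + Q(3) + 3 = -1664 − 27 + 3 = -1688, attained at (4, 3).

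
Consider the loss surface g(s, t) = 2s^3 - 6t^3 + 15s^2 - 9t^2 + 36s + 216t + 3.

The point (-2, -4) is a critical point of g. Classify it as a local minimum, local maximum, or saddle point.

The mixed partial ∂²g/∂s∂t is 0, so the Hessian at any point is diag(g_ss, g_tt) = diag(6(2s + 5), -18(2t + 1)).
At (-2, -4): H = diag(6, 126).
Both eigenvalues are positive, so H is positive definite: a local minimum.

local minimum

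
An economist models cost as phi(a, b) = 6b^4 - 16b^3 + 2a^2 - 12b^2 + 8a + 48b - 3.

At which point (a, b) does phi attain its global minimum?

phi(a,b) separates as P(a) + Q(b) − 3, so its minimum is min P + min Q − 3.
P'(a) = 4a + 8 vanishes at a ∈ {-2}; Q'(b) = 24(b - 2)(b - 1)(b + 1) vanishes at b ∈ {-1, 1, 2}.
Local minima of P (where P''>0): P(-2)=-8. Local minima of Q: Q(-1)=-38, Q(2)=16.
So the global minimum of phi is P(-2) + Q(-1) − 3 = -8 − 38 − 3 = -49, attained at (-2, -1).

(-2, -1)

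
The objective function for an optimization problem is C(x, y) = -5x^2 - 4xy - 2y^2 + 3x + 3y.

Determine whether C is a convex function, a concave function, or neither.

C is quadratic, so its Hessian is the constant matrix H = [[-10, -4], [-4, -4]].
det(H) = 24, tr(H) = -14.
det(H) > 0 and tr(H) < 0, so H is negative definite everywhere: concave.

concave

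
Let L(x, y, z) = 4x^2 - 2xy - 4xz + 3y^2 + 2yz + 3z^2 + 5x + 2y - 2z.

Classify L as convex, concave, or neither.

convex

L is quadratic, so its Hessian is the constant matrix H = [[8, -2, -4], [-2, 6, 2], [-4, 2, 6]].
Leading principal minors: 8, 44, 168.
All positive ⇒ H ≻ 0 ⇒ convex.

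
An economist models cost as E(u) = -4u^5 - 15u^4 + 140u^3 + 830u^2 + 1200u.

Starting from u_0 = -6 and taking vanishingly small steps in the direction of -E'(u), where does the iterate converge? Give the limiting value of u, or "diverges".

-4

E'(u) = -20(u - 5)(u + 1)(u + 3)(u + 4), so E'(-6) = -6600.
Gradient descent moves in the -E' direction, i.e. u is increasing.
The nearest critical point in that direction is u = -4, where E'' = 540 > 0 (a local minimum). The iterate converges there.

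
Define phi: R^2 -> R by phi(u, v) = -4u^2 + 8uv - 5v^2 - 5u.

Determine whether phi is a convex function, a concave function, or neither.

phi is quadratic, so its Hessian is the constant matrix H = [[-8, 8], [8, -10]].
det(H) = 16, tr(H) = -18.
det(H) > 0 and tr(H) < 0, so H is negative definite everywhere: concave.

concave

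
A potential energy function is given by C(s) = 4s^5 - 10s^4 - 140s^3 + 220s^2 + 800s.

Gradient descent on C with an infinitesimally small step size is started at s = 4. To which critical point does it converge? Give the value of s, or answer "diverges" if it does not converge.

C'(s) = 20(s - 5)(s - 2)(s + 1)(s + 4), so C'(4) = -1600.
Gradient descent moves in the -C' direction, i.e. s is increasing.
The nearest critical point in that direction is s = 5, where C'' = 3240 > 0 (a local minimum). The iterate converges there.

5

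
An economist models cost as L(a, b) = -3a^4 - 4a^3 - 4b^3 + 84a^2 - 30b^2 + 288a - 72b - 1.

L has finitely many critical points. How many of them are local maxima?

L separates as a function of a plus a function of b, so ∇L=0 decouples.
∂L/∂a = -12(a - 4)(a + 2)(a + 3) = 0 at a ∈ {-3, -2, 4}; ∂L/∂b = -12(b + 2)(b + 3) = 0 at b ∈ {-3, -2}.
The Hessian is diagonal: diag(L_aa, L_bb). Second derivatives: L_aa(-3)=-84, L_aa(-2)=72, L_aa(4)=-504; L_bb(-3)=12, L_bb(-2)=-12.
Local maxima occur where both diagonal entries negative: (-3, -2), (4, -2). Count: 2.

2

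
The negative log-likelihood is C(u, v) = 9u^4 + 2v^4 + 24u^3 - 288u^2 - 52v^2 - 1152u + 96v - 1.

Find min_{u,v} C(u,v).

C(u,v) separates as P(u) + Q(v) − 1, so its minimum is min P + min Q − 1.
P'(u) = 36(u - 4)(u + 2)(u + 4) vanishes at u ∈ {-4, -2, 4}; Q'(v) = 8(v - 3)(v - 1)(v + 4) vanishes at v ∈ {-4, 1, 3}.
Local minima of P (where P''>0): P(-4)=768, P(4)=-5376. Local minima of Q: Q(-4)=-704, Q(3)=-18.
So the global minimum of C is P(4) + Q(-4) − 1 = -5376 − 704 − 1 = -6081, attained at (4, -4).

-6081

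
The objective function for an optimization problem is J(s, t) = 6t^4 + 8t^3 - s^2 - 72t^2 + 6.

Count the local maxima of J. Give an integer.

1

J separates as a function of s plus a function of t, so ∇J=0 decouples.
∂J/∂s = -2s = 0 at s ∈ {0}; ∂J/∂t = 24t(t - 2)(t + 3) = 0 at t ∈ {-3, 0, 2}.
The Hessian is diagonal: diag(J_ss, J_tt). Second derivatives: J_ss(0)=-2; J_tt(-3)=360, J_tt(0)=-144, J_tt(2)=240.
Local maxima occur where both diagonal entries negative: (0, 0). Count: 1.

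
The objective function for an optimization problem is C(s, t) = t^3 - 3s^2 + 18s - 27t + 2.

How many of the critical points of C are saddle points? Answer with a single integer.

C separates as a function of s plus a function of t, so ∇C=0 decouples.
∂C/∂s = -6(s - 3) = 0 at s ∈ {3}; ∂C/∂t = 3(t - 3)(t + 3) = 0 at t ∈ {-3, 3}.
The Hessian is diagonal: diag(C_ss, C_tt). Second derivatives: C_ss(3)=-6; C_tt(-3)=-18, C_tt(3)=18.
Saddle points occur where the two diagonal entries have opposite signs: (3, 3). Count: 1.

1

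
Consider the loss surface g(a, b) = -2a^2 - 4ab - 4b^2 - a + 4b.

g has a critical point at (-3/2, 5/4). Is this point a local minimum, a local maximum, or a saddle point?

local maximum

The Hessian of g is constant: H = [[-4, -4], [-4, -8]].
det(H) = (-4)·(-8) − (-4)² = 16.
det(H) > 0 and tr(H) = -12 < 0, so H is negative definite and the point is a local maximum.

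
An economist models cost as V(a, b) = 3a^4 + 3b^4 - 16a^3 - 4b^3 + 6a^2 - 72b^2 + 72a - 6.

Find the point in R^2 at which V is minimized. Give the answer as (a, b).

V(a,b) separates as P(a) + Q(b) − 6, so its minimum is min P + min Q − 6.
P'(a) = 12(a - 3)(a - 2)(a + 1) vanishes at a ∈ {-1, 2, 3}; Q'(b) = 12b(b - 4)(b + 3) vanishes at b ∈ {-3, 0, 4}.
Local minima of P (where P''>0): P(-1)=-47, P(3)=81. Local minima of Q: Q(-3)=-297, Q(4)=-640.
So the global minimum of V is P(-1) + Q(4) − 6 = -47 − 640 − 6 = -693, attained at (-1, 4).

(-1, 4)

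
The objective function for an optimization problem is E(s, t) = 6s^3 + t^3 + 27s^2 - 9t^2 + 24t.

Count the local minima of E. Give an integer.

E separates as a function of s plus a function of t, so ∇E=0 decouples.
∂E/∂s = 18s(s + 3) = 0 at s ∈ {-3, 0}; ∂E/∂t = 3(t - 4)(t - 2) = 0 at t ∈ {2, 4}.
The Hessian is diagonal: diag(E_ss, E_tt). Second derivatives: E_ss(-3)=-54, E_ss(0)=54; E_tt(2)=-6, E_tt(4)=6.
Local minima occur where both diagonal entries positive: (0, 4). Count: 1.

1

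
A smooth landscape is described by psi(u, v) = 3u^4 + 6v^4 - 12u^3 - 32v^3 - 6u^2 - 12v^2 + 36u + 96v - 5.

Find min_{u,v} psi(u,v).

-352

psi(u,v) separates as P(u) + Q(v) − 5, so its minimum is min P + min Q − 5.
P'(u) = 12(u - 3)(u - 1)(u + 1) vanishes at u ∈ {-1, 1, 3}; Q'(v) = 24(v - 4)(v - 1)(v + 1) vanishes at v ∈ {-1, 1, 4}.
Local minima of P (where P''>0): P(-1)=-27, P(3)=-27. Local minima of Q: Q(-1)=-70, Q(4)=-320.
So the global minimum of psi is P(-1) + Q(4) − 5 = -27 − 320 − 5 = -352, attained at (-1, 4).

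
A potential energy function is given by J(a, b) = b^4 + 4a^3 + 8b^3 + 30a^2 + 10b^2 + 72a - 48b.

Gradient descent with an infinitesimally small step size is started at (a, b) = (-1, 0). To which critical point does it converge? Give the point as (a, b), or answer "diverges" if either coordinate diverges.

J is separable, so gradient descent decouples: a follows -∂J/∂a, b follows -∂J/∂b.
∂J/∂a = 12(a + 2)(a + 3); at a=-1 this is 24, so a decreases.
∂J/∂b = 4(b - 1)(b + 3)(b + 4); at b=0 this is -48, so b increases.
a converges to its nearest critical value -2 (a local min of the a-part); b converges to 1. The iterate converges to (-2, 1).

(-2, 1)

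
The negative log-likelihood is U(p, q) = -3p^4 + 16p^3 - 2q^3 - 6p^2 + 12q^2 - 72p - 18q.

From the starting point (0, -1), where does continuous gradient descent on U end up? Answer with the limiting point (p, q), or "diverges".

U is separable, so gradient descent decouples: p follows -∂U/∂p, q follows -∂U/∂q.
∂U/∂p = -12(p - 3)(p - 2)(p + 1); at p=0 this is -72, so p increases.
∂U/∂q = -6(q - 3)(q - 1); at q=-1 this is -48, so q increases.
p converges to its nearest critical value 2 (a local min of the p-part); q converges to 1. The iterate converges to (2, 1).

(2, 1)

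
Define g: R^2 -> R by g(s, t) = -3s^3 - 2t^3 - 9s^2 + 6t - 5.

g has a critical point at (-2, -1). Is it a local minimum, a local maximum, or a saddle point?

The mixed partial ∂²g/∂s∂t is 0, so the Hessian at any point is diag(g_ss, g_tt) = diag(-18(s + 1), -12t).
At (-2, -1): H = diag(18, 12).
Both eigenvalues are positive, so H is positive definite: a local minimum.

local minimum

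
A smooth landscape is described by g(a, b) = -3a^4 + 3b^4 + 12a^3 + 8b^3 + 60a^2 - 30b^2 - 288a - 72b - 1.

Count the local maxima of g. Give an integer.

g separates as a function of a plus a function of b, so ∇g=0 decouples.
∂g/∂a = -12(a - 4)(a - 2)(a + 3) = 0 at a ∈ {-3, 2, 4}; ∂g/∂b = 12(b - 2)(b + 1)(b + 3) = 0 at b ∈ {-3, -1, 2}.
The Hessian is diagonal: diag(g_aa, g_bb). Second derivatives: g_aa(-3)=-420, g_aa(2)=120, g_aa(4)=-168; g_bb(-3)=120, g_bb(-1)=-72, g_bb(2)=180.
Local maxima occur where both diagonal entries negative: (-3, -1), (4, -1). Count: 2.

2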